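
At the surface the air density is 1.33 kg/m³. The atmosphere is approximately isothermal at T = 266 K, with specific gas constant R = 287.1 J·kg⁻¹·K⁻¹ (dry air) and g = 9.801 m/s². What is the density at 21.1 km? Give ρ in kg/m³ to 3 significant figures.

ρ ≈ 0.0887 kg/m³

Scale height: H = RT/g = 287.1 × 266 / 9.801 = 7791.9 m.
In an isothermal atmosphere, density decays like pressure: ρ = ρ₀ exp(−z/H).
z/H = 21100/7791.9 = 2.7079; exp(−2.7079) = 0.066677.
ρ = 1.33 × 0.066677 = 0.088680 kg/m³.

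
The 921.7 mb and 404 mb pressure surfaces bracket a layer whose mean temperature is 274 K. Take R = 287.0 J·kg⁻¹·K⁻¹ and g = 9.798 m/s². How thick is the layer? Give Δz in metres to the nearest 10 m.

Δz ≈ 6620 m

Hypsometric equation: Δz = (R T̄/g) ln(P₁/P₂).
R T̄/g = 287.0 × 274 / 9.798 = 8025.9 m.
ln(921.7/404) = ln(2.2814) = 0.82479.
Δz = 8025.9 × 0.82479 = 6619.7 m.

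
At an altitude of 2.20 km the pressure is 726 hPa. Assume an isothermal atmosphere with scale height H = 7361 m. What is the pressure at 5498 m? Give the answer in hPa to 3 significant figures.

P ≈ 464 hPa

Between two levels, P₂ = P₁ exp(−Δz/H) with Δz = z₂ − z₁.
Δz = 5498.0 − 2200.0 = 3298.0 m; Δz/H = 3298.0/7361.0 = 0.44804.
P₂ = 726 × exp(−0.44804) = 726 × 0.63888 = 463.83 hPa.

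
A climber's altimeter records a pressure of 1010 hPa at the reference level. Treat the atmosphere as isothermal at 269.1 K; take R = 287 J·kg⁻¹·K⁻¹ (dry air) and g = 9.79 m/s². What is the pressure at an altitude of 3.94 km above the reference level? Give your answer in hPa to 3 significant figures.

Scale height: H = RT/g = 287 × 269.1 / 9.79 = 7888.8 m.
Barometric formula: P = P₀ exp(−z/H).
z/H = 3940.0/7888.8 = 0.49944; exp(−0.49944) = 0.60687.
P = 1010 × 0.60687 = 612.94 hPa.

P ≈ 613 hPa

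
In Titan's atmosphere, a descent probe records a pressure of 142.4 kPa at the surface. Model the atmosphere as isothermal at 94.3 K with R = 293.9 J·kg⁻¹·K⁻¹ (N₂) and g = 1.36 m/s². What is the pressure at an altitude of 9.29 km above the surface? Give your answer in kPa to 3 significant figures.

P ≈ 90.3 kPa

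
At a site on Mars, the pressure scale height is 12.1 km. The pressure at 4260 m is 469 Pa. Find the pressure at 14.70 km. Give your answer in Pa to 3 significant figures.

P ≈ 198 Pa

Between two levels, P₂ = P₁ exp(−Δz/H) with Δz = z₂ − z₁.
Δz = 14700 − 4260.0 = 10440 m; Δz/H = 10440/12100 = 0.86281.
P₂ = 469 × exp(−0.86281) = 469 × 0.42197 = 197.90 Pa.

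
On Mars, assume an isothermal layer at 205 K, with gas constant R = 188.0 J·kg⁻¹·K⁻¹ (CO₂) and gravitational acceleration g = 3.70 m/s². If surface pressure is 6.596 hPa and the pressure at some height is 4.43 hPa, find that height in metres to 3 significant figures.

Scale height: H = RT/g = 188.0 × 205 / 3.70 = 10416 m.
Invert the barometric formula: z = H ln(P₀/P).
P₀/P = 6.596/4.43 = 1.4889; ln(1.4889) = 0.39804.
z = 10416 × 0.39804 = 4146.0 m.

z ≈ 4150 m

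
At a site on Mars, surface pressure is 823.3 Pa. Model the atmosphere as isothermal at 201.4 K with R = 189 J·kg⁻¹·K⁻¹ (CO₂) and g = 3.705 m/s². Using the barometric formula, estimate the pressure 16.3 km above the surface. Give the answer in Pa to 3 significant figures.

P ≈ 168 Pa

Scale height: H = RT/g = 189 × 201.4 / 3.705 = 10274 m.
Barometric formula: P = P₀ exp(−z/H).
z/H = 16300/10274 = 1.5865; exp(−1.5865) = 0.20464.
P = 823.3 × 0.20464 = 168.48 Pa.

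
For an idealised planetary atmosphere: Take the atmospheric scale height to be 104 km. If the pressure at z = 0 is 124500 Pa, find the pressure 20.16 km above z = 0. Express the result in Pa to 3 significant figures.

P ≈ 103000 Pa

Barometric formula: P = P₀ exp(−z/H).
z/H = 20160/104000 = 0.19385; exp(−0.19385) = 0.82378.
P = 124500 × 0.82378 = 102560 Pa.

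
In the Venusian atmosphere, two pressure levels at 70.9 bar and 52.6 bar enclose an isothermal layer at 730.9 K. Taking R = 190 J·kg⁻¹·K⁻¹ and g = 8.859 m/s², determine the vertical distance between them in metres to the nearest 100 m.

Hypsometric equation: Δz = (R T̄/g) ln(P₁/P₂).
R T̄/g = 190 × 730.9 / 8.859 = 15676 m.
ln(70.9/52.6) = ln(1.3479) = 0.29855.
Δz = 15676 × 0.29855 = 4680.1 m.

Δz ≈ 4700 m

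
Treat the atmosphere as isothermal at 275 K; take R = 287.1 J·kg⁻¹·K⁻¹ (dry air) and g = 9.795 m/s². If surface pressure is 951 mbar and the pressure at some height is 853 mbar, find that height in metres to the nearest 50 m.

z ≈ 900 m

Scale height: H = RT/g = 287.1 × 275 / 9.795 = 8060.5 m.
Invert the barometric formula: z = H ln(P₀/P).
P₀/P = 951/853 = 1.1149; ln(1.1149) = 0.10876.
z = 8060.5 × 0.10876 = 876.66 m.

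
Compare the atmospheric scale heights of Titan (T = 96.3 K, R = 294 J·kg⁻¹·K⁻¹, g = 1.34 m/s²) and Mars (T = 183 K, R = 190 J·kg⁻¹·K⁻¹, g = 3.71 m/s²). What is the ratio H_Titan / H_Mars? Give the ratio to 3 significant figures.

H_Titan/H_Mars ≈ 2.25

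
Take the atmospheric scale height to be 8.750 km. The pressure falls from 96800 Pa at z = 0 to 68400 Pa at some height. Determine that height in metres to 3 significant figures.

z ≈ 3040 m

Invert the barometric formula: z = H ln(P₀/P).
P₀/P = 96800/68400 = 1.4152; ln(1.4152) = 0.34727.
z = 8750.0 × 0.34727 = 3038.6 m.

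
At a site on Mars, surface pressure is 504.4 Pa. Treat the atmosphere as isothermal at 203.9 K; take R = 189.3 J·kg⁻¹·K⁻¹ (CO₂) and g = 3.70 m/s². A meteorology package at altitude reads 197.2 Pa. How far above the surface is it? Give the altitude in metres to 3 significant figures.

Scale height: H = RT/g = 189.3 × 203.9 / 3.70 = 10432 m.
Invert the barometric formula: z = H ln(P₀/P).
P₀/P = 504.4/197.2 = 2.5578; ln(2.5578) = 0.93915.
z = 10432 × 0.93915 = 9797.2 m.

z ≈ 9800 m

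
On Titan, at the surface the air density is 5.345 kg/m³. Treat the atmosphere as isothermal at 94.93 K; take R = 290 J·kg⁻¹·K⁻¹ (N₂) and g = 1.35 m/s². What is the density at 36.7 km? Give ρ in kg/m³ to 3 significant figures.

Scale height: H = RT/g = 290 × 94.93 / 1.35 = 20392 m.
In an isothermal atmosphere, density decays like pressure: ρ = ρ₀ exp(−z/H).
z/H = 36700/20392 = 1.7997; exp(−1.7997) = 0.16535.
ρ = 5.345 × 0.16535 = 0.88380 kg/m³.

ρ ≈ 0.884 kg/m³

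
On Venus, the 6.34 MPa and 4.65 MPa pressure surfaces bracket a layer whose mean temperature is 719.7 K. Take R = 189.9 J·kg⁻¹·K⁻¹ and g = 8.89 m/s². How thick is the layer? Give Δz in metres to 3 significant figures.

Δz ≈ 4770 m

Hypsometric equation: Δz = (R T̄/g) ln(P₁/P₂).
R T̄/g = 189.9 × 719.7 / 8.89 = 15374 m.
ln(6.34/4.65) = ln(1.3634) = 0.30998.
Δz = 15374 × 0.30998 = 4765.6 m.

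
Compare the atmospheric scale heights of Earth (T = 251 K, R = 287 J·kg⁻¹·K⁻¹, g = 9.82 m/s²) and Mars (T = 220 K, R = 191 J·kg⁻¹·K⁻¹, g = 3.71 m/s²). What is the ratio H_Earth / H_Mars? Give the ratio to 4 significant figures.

H_Earth/H_Mars ≈ 0.6477

H = RT/g for each body.
H_Earth = 287 × 251 / 9.82 = 7335.7 m.
H_Mars = 191 × 220 / 3.71 = 11326 m.
H_Earth/H_Mars = 7335.7/11326 = 0.64769.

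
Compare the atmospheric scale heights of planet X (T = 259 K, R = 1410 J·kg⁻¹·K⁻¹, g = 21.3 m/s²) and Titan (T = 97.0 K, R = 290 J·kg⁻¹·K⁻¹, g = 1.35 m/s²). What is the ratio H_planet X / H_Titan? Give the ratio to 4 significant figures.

H_planet X/H_Titan ≈ 0.8228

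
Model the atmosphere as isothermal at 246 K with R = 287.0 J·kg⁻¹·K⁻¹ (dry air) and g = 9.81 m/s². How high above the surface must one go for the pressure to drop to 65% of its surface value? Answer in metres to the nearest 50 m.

Scale height: H = RT/g = 287.0 × 246 / 9.81 = 7196.9 m.
Set P/P₀ = exp(−z/H) = 0.65, so z = −H ln(0.65).
−ln(0.65) = 0.43078; z = 7196.9 × 0.43078 = 3100.3 m.

z ≈ 3100 m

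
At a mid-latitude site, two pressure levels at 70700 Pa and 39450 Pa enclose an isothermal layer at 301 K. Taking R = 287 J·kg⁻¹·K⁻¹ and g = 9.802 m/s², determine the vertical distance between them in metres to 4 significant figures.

Δz ≈ 5142 m

Hypsometric equation: Δz = (R T̄/g) ln(P₁/P₂).
R T̄/g = 287 × 301 / 9.802 = 8813.2 m.
ln(70700/39450) = ln(1.7921) = 0.58339.
Δz = 8813.2 × 0.58339 = 5141.5 m.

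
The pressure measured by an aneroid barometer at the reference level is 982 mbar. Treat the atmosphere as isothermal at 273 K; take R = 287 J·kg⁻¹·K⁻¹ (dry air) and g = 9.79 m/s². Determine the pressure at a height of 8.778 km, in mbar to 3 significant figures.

P ≈ 328 mbar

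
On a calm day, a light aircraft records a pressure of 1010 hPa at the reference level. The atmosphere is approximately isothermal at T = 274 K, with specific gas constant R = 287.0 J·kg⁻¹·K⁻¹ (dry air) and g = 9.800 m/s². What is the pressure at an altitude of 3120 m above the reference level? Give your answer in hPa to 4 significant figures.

P ≈ 684.6 hPa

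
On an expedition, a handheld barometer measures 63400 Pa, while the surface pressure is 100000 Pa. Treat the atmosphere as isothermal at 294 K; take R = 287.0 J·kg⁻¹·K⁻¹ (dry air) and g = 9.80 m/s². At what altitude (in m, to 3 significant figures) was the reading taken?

Scale height: H = RT/g = 287.0 × 294 / 9.80 = 8610.0 m.
Invert the barometric formula: z = H ln(P₀/P).
P₀/P = 100000/63400 = 1.5773; ln(1.5773) = 0.45571.
z = 8610.0 × 0.45571 = 3923.7 m.

z ≈ 3920 m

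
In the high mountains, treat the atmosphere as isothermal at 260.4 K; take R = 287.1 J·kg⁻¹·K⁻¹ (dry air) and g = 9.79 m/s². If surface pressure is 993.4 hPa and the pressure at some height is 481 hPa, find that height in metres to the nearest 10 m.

Scale height: H = RT/g = 287.1 × 260.4 / 9.79 = 7636.4 m.
Invert the barometric formula: z = H ln(P₀/P).
P₀/P = 993.4/481 = 2.0653; ln(2.0653) = 0.72528.
z = 7636.4 × 0.72528 = 5538.5 m.

z ≈ 5540 m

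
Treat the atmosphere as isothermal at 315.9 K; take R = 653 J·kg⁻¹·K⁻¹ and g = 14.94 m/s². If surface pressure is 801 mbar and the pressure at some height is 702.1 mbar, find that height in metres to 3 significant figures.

Scale height: H = RT/g = 653 × 315.9 / 14.94 = 13807 m.
Invert the barometric formula: z = H ln(P₀/P).
P₀/P = 801/702.1 = 1.1409; ln(1.1409) = 0.13182.
z = 13807 × 0.13182 = 1820.0 m.

z ≈ 1820 m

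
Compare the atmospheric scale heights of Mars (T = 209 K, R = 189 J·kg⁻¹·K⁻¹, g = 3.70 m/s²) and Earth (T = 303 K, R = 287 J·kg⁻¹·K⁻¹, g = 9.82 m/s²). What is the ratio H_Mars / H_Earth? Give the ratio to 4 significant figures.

H = RT/g for each body.
H_Mars = 189 × 209 / 3.70 = 10676 m.
H_Earth = 287 × 303 / 9.82 = 8855.5 m.
H_Mars/H_Earth = 10676/8855.5 = 1.2056.

H_Mars/H_Earth ≈ 1.206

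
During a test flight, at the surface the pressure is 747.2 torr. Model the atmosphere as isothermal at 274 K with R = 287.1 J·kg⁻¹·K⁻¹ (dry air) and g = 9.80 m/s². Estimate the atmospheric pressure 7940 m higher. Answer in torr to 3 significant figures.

P ≈ 278 torr

Scale height: H = RT/g = 287.1 × 274 / 9.80 = 8027.1 m.
Barometric formula: P = P₀ exp(−z/H).
z/H = 7940.0/8027.1 = 0.98915; exp(−0.98915) = 0.37189.
P = 747.2 × 0.37189 = 277.88 torr.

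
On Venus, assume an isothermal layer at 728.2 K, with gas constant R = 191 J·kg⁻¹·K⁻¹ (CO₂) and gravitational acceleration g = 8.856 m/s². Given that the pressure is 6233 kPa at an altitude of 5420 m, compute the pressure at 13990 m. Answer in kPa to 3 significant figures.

Scale height: H = RT/g = 191 × 728.2 / 8.856 = 15705 m.
Between two levels, P₂ = P₁ exp(−Δz/H) with Δz = z₂ − z₁.
Δz = 13990 − 5420.0 = 8570.0 m; Δz/H = 8570.0/15705 = 0.54569.
P₂ = 6233 × exp(−0.54569) = 6233 × 0.57944 = 3611.6 kPa.

P ≈ 3610 kPa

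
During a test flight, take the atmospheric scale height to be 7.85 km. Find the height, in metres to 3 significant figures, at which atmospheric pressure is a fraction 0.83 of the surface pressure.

Set P/P₀ = exp(−z/H) = 0.83, so z = −H ln(0.83).
−ln(0.83) = 0.18633; z = 7850.0 × 0.18633 = 1462.7 m.

z ≈ 1460 m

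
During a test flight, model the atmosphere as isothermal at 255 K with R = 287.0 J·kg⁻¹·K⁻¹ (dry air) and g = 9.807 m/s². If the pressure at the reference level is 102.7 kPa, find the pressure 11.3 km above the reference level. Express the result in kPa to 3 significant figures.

P ≈ 22.6 kPa

Scale height: H = RT/g = 287.0 × 255 / 9.807 = 7462.5 m.
Barometric formula: P = P₀ exp(−z/H).
z/H = 11300/7462.5 = 1.5142; exp(−1.5142) = 0.21998.
P = 102.7 × 0.21998 = 22.592 kPa.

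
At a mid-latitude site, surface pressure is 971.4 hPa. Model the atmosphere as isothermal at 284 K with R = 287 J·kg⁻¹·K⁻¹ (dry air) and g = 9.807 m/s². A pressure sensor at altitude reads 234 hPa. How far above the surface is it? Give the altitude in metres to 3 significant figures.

Scale height: H = RT/g = 287 × 284 / 9.807 = 8311.2 m.
Invert the barometric formula: z = H ln(P₀/P).
P₀/P = 971.4/234 = 4.1513; ln(4.1513) = 1.4234.
z = 8311.2 × 1.4234 = 11830 m.

z ≈ 11800 m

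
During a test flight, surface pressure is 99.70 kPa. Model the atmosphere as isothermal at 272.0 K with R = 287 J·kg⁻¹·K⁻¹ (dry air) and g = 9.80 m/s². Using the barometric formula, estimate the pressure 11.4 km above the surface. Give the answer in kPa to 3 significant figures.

P ≈ 23.8 kPa

Scale height: H = RT/g = 287 × 272.0 / 9.80 = 7965.7 m.
Barometric formula: P = P₀ exp(−z/H).
z/H = 11400/7965.7 = 1.4311; exp(−1.4311) = 0.23905.
P = 99.70 × 0.23905 = 23.833 kPa.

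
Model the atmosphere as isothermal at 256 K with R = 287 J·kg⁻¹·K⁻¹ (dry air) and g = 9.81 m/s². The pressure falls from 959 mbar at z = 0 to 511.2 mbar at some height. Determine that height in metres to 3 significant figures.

z ≈ 4710 m

Scale height: H = RT/g = 287 × 256 / 9.81 = 7489.5 m.
Invert the barometric formula: z = H ln(P₀/P).
P₀/P = 959/511.2 = 1.8760; ln(1.8760) = 0.62914.
z = 7489.5 × 0.62914 = 4711.9 m.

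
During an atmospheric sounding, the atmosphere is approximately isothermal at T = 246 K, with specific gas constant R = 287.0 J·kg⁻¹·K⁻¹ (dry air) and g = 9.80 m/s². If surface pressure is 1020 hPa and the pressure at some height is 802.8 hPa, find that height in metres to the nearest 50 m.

Scale height: H = RT/g = 287.0 × 246 / 9.80 = 7204.3 m.
Invert the barometric formula: z = H ln(P₀/P).
P₀/P = 1020/802.8 = 1.2706; ln(1.2706) = 0.23949.
z = 7204.3 × 0.23949 = 1725.4 m.

z ≈ 1750 m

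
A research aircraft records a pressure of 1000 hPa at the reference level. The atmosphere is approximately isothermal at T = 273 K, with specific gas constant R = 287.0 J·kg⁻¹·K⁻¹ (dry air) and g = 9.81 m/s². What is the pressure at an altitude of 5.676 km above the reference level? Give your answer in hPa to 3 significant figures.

Scale height: H = RT/g = 287.0 × 273 / 9.81 = 7986.9 m.
Barometric formula: P = P₀ exp(−z/H).
z/H = 5676.0/7986.9 = 0.71066; exp(−0.71066) = 0.49132.
P = 1000 × 0.49132 = 491.32 hPa.

P ≈ 491 hPa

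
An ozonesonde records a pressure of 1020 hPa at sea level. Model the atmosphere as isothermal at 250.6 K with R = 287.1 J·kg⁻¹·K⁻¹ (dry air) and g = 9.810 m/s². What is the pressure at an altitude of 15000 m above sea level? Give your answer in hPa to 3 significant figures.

Scale height: H = RT/g = 287.1 × 250.6 / 9.810 = 7334.1 m.
Barometric formula: P = P₀ exp(−z/H).
z/H = 15000/7334.1 = 2.0452; exp(−2.0452) = 0.12935.
P = 1020 × 0.12935 = 131.94 hPa.

P ≈ 132 hPa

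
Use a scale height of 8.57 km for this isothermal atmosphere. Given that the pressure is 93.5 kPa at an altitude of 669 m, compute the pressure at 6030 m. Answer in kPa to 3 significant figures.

Between two levels, P₂ = P₁ exp(−Δz/H) with Δz = z₂ − z₁.
Δz = 6030.0 − 669.00 = 5361.0 m; Δz/H = 5361.0/8570.0 = 0.62555.
P₂ = 93.5 × exp(−0.62555) = 93.5 × 0.53497 = 50.020 kPa.

P ≈ 50.0 kPa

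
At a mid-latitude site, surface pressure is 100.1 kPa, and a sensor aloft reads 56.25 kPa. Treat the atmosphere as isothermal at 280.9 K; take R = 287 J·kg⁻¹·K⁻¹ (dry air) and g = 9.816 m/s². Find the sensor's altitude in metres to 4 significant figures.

z ≈ 4734 m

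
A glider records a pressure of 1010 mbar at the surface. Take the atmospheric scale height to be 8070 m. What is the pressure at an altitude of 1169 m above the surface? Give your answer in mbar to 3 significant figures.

P ≈ 874 mbar

Barometric formula: P = P₀ exp(−z/H).
z/H = 1169.0/8070.0 = 0.14486; exp(−0.14486) = 0.86514.
P = 1010 × 0.86514 = 873.79 mbar.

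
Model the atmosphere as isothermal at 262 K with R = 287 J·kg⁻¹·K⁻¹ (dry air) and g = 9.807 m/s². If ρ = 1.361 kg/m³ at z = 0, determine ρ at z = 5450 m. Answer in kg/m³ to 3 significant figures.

Scale height: H = RT/g = 287 × 262 / 9.807 = 7667.4 m.
In an isothermal atmosphere, density decays like pressure: ρ = ρ₀ exp(−z/H).
z/H = 5450.0/7667.4 = 0.71080; exp(−0.71080) = 0.49125.
ρ = 1.361 × 0.49125 = 0.66859 kg/m³.

ρ ≈ 0.669 kg/m³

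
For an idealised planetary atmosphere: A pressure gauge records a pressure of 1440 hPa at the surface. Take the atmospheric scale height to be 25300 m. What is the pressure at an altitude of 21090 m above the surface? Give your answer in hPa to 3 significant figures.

Barometric formula: P = P₀ exp(−z/H).
z/H = 21090/25300 = 0.83360; exp(−0.83360) = 0.43448.
P = 1440 × 0.43448 = 625.65 hPa.

P ≈ 626 hPa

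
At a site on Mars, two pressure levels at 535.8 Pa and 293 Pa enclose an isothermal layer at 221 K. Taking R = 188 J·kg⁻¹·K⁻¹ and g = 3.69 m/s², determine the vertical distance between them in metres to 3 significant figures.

Δz ≈ 6800 m

Hypsometric equation: Δz = (R T̄/g) ln(P₁/P₂).
R T̄/g = 188 × 221 / 3.69 = 11260 m.
ln(535.8/293) = ln(1.8287) = 0.60361.
Δz = 11260 × 0.60361 = 6796.6 m.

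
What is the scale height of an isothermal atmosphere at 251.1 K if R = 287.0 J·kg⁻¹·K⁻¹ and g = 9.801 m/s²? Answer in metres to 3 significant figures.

The scale height of an isothermal atmosphere is H = RT/g.
H = 287.0 × 251.1 / 9.801 = 72066/9.801 = 7352.9 m.

H ≈ 7350 m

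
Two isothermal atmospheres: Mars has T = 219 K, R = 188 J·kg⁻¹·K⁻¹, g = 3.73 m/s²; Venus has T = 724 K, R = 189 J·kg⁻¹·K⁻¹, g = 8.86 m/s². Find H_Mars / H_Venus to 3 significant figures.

H_Mars/H_Venus ≈ 0.715

H = RT/g for each body.
H_Mars = 188 × 219 / 3.73 = 11038 m.
H_Venus = 189 × 724 / 8.86 = 15444 m.
H_Mars/H_Venus = 11038/15444 = 0.71471.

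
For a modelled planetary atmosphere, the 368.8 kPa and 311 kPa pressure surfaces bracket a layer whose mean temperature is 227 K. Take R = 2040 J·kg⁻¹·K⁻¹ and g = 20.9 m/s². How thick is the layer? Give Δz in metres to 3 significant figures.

Δz ≈ 3780 m

Hypsometric equation: Δz = (R T̄/g) ln(P₁/P₂).
R T̄/g = 2040 × 227 / 20.9 = 22157 m.
ln(368.8/311) = ln(1.1859) = 0.17050.
Δz = 22157 × 0.17050 = 3777.8 m.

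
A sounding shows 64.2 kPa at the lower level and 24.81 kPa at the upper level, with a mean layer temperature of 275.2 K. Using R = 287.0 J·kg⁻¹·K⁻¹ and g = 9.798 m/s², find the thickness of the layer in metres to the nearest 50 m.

Hypsometric equation: Δz = (R T̄/g) ln(P₁/P₂).
R T̄/g = 287.0 × 275.2 / 9.798 = 8061.1 m.
ln(64.2/24.81) = ln(2.5877) = 0.95077.
Δz = 8061.1 × 0.95077 = 7664.3 m.

Δz ≈ 7650 m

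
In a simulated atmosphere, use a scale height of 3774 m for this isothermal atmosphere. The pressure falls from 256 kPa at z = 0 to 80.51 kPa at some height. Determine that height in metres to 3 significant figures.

z ≈ 4370 m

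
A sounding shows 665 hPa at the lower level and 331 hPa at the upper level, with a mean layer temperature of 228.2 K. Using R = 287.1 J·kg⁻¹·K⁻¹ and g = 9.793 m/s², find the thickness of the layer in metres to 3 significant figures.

Hypsometric equation: Δz = (R T̄/g) ln(P₁/P₂).
R T̄/g = 287.1 × 228.2 / 9.793 = 6690.1 m.
ln(665/331) = ln(2.0091) = 0.69769.
Δz = 6690.1 × 0.69769 = 4667.6 m.

Δz ≈ 4670 m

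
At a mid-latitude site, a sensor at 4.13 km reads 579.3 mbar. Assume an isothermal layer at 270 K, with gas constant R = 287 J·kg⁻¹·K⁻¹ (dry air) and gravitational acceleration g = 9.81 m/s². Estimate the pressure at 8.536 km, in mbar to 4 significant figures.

P ≈ 331.6 mbar

Scale height: H = RT/g = 287 × 270 / 9.81 = 7899.1 m.
Between two levels, P₂ = P₁ exp(−Δz/H) with Δz = z₂ − z₁.
Δz = 8536.0 − 4130.0 = 4406.0 m; Δz/H = 4406.0/7899.1 = 0.55779.
P₂ = 579.3 × exp(−0.55779) = 579.3 × 0.57247 = 331.63 mbar.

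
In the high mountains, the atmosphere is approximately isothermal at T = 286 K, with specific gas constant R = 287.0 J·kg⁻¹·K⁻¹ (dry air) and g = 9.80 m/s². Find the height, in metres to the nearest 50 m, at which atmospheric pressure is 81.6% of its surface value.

Scale height: H = RT/g = 287.0 × 286 / 9.80 = 8375.7 m.
Set P/P₀ = exp(−z/H) = 0.816, so z = −H ln(0.816).
−ln(0.816) = 0.20334; z = 8375.7 × 0.20334 = 1703.1 m.

z ≈ 1700 m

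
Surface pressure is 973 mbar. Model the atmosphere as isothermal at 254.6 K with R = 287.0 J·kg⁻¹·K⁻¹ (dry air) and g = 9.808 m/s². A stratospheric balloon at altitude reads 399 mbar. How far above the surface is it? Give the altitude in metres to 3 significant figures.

Scale height: H = RT/g = 287.0 × 254.6 / 9.808 = 7450.1 m.
Invert the barometric formula: z = H ln(P₀/P).
P₀/P = 973/399 = 2.4386; ln(2.4386) = 0.89142.
z = 7450.1 × 0.89142 = 6641.2 m.

z ≈ 6640 m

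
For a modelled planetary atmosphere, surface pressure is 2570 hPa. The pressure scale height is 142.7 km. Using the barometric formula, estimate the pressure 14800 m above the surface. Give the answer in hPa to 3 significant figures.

Barometric formula: P = P₀ exp(−z/H).
z/H = 14800/142700 = 0.10371; exp(−0.10371) = 0.90149.
P = 2570 × 0.90149 = 2316.8 hPa.

P ≈ 2320 hPa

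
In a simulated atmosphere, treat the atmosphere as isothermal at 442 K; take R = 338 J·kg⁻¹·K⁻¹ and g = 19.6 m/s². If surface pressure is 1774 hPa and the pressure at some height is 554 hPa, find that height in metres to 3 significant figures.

z ≈ 8870 m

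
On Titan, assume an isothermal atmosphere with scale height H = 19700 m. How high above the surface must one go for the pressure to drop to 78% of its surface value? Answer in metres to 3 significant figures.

z ≈ 4890 m

Set P/P₀ = exp(−z/H) = 0.78, so z = −H ln(0.78).
−ln(0.78) = 0.24846; z = 19700 × 0.24846 = 4894.7 m.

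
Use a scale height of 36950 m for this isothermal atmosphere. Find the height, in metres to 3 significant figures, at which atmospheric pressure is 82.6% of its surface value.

Set P/P₀ = exp(−z/H) = 0.826, so z = −H ln(0.826).
−ln(0.826) = 0.19116; z = 36950 × 0.19116 = 7063.4 m.

z ≈ 7060 m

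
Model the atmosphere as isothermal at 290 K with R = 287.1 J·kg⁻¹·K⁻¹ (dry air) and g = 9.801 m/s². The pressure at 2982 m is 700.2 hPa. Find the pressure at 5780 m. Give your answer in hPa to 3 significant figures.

P ≈ 504 hPa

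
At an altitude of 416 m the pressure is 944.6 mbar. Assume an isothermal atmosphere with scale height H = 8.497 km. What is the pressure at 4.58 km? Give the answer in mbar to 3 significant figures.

P ≈ 579 mbar

Between two levels, P₂ = P₁ exp(−Δz/H) with Δz = z₂ − z₁.
Δz = 4580.0 − 416.00 = 4164.0 m; Δz/H = 4164.0/8497.0 = 0.49006.
P₂ = 944.6 × exp(−0.49006) = 944.6 × 0.61259 = 578.65 mbar.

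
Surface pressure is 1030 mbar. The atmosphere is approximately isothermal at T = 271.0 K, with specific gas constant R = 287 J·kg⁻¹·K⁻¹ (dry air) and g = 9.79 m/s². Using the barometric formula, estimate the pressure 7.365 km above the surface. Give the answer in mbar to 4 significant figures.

P ≈ 407.6 mbar

Scale height: H = RT/g = 287 × 271.0 / 9.79 = 7944.5 m.
Barometric formula: P = P₀ exp(−z/H).
z/H = 7365.0/7944.5 = 0.92706; exp(−0.92706) = 0.39572.
P = 1030 × 0.39572 = 407.59 mbar.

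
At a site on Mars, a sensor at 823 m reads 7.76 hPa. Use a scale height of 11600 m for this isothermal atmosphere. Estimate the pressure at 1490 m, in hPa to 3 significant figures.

Between two levels, P₂ = P₁ exp(−Δz/H) with Δz = z₂ − z₁.
Δz = 1490.0 − 823.00 = 667.00 m; Δz/H = 667.00/11600 = 0.057500.
P₂ = 7.76 × exp(−0.057500) = 7.76 × 0.94412 = 7.3264 hPa.

P ≈ 7.33 hPa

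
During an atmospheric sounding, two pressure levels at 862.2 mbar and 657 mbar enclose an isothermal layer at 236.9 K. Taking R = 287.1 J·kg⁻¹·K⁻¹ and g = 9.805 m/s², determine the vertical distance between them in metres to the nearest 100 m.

Δz ≈ 1900 m

Hypsometric equation: Δz = (R T̄/g) ln(P₁/P₂).
R T̄/g = 287.1 × 236.9 / 9.805 = 6936.7 m.
ln(862.2/657) = ln(1.3123) = 0.27178.
Δz = 6936.7 × 0.27178 = 1885.3 m.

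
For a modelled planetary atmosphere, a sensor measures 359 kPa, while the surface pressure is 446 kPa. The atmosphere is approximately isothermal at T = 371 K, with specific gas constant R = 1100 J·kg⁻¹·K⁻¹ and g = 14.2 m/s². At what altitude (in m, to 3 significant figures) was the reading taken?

z ≈ 6240 m

Scale height: H = RT/g = 1100 × 371 / 14.2 = 28739 m.
Invert the barometric formula: z = H ln(P₀/P).
P₀/P = 446/359 = 1.2423; ln(1.2423) = 0.21696.
z = 28739 × 0.21696 = 6235.2 m.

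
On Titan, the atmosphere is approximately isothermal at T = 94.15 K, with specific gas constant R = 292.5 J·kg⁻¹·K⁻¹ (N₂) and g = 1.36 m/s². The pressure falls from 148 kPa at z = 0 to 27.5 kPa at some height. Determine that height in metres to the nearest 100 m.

Scale height: H = RT/g = 292.5 × 94.15 / 1.36 = 20249 m.
Invert the barometric formula: z = H ln(P₀/P).
P₀/P = 148/27.5 = 5.3818; ln(5.3818) = 1.6830.
z = 20249 × 1.6830 = 34079 m.

z ≈ 34100 m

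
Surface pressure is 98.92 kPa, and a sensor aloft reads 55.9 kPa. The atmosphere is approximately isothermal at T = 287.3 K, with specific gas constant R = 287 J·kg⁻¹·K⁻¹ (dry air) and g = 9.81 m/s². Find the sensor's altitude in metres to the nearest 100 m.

Scale height: H = RT/g = 287 × 287.3 / 9.81 = 8405.2 m.
Invert the barometric formula: z = H ln(P₀/P).
P₀/P = 98.92/55.9 = 1.7696; ln(1.7696) = 0.57075.
z = 8405.2 × 0.57075 = 4797.3 m.

z ≈ 4800 m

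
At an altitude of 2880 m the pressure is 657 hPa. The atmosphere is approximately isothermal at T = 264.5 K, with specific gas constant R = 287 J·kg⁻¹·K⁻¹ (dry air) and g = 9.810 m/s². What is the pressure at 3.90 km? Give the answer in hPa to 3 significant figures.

P ≈ 576 hPa

Scale height: H = RT/g = 287 × 264.5 / 9.810 = 7738.2 m.
Between two levels, P₂ = P₁ exp(−Δz/H) with Δz = z₂ − z₁.
Δz = 3900.0 − 2880.0 = 1020.0 m; Δz/H = 1020.0/7738.2 = 0.13181.
P₂ = 657 × exp(−0.13181) = 657 × 0.87651 = 575.87 hPa.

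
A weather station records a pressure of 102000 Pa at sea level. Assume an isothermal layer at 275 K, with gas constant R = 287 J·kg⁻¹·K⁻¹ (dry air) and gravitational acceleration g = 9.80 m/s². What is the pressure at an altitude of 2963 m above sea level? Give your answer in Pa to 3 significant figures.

Scale height: H = RT/g = 287 × 275 / 9.80 = 8053.6 m.
Barometric formula: P = P₀ exp(−z/H).
z/H = 2963.0/8053.6 = 0.36791; exp(−0.36791) = 0.69218.
P = 102000 × 0.69218 = 70602 Pa.

P ≈ 70600 Pa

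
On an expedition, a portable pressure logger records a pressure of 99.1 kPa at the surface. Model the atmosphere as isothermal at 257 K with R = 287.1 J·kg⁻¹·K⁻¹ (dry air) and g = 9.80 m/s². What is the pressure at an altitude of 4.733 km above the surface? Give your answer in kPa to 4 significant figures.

Scale height: H = RT/g = 287.1 × 257 / 9.80 = 7529.1 m.
Barometric formula: P = P₀ exp(−z/H).
z/H = 4733.0/7529.1 = 0.62863; exp(−0.62863) = 0.53332.
P = 99.1 × 0.53332 = 52.852 kPa.

P ≈ 52.85 kPa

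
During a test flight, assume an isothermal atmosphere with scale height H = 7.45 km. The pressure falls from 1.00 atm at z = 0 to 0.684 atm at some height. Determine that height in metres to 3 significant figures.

z ≈ 2830 m

Invert the barometric formula: z = H ln(P₀/P).
P₀/P = 1.00/0.684 = 1.4620; ln(1.4620) = 0.37981.
z = 7450.0 × 0.37981 = 2829.6 m.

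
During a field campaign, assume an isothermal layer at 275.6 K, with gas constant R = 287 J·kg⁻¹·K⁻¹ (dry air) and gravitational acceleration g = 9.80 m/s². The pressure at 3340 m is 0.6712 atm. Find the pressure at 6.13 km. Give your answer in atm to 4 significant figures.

Scale height: H = RT/g = 287 × 275.6 / 9.80 = 8071.1 m.
Between two levels, P₂ = P₁ exp(−Δz/H) with Δz = z₂ − z₁.
Δz = 6130.0 − 3340.0 = 2790.0 m; Δz/H = 2790.0/8071.1 = 0.34568.
P₂ = 0.6712 × exp(−0.34568) = 0.6712 × 0.70774 = 0.47504 atm.

P ≈ 0.4750 atm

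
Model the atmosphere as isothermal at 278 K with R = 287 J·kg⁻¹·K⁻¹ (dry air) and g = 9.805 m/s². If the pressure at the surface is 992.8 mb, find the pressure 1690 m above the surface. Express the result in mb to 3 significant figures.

Scale height: H = RT/g = 287 × 278 / 9.805 = 8137.3 m.
Barometric formula: P = P₀ exp(−z/H).
z/H = 1690.0/8137.3 = 0.20769; exp(−0.20769) = 0.81246.
P = 992.8 × 0.81246 = 806.61 mb.

P ≈ 807 mb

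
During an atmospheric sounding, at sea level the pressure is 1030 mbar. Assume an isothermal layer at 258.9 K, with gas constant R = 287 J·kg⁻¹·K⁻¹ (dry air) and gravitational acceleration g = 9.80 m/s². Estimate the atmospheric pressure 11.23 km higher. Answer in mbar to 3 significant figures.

Scale height: H = RT/g = 287 × 258.9 / 9.80 = 7582.1 m.
Barometric formula: P = P₀ exp(−z/H).
z/H = 11230/7582.1 = 1.4811; exp(−1.4811) = 0.22739.
P = 1030 × 0.22739 = 234.21 mbar.

P ≈ 234 mbar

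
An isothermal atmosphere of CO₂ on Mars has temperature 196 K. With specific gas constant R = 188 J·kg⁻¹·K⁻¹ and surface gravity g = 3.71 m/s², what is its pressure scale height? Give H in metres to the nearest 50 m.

The scale height of an isothermal atmosphere is H = RT/g.
H = 188 × 196 / 3.71 = 36848/3.71 = 9932.1 m.

H ≈ 9950 m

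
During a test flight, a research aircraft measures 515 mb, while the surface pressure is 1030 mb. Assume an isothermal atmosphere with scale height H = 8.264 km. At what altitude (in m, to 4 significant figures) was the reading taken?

Invert the barometric formula: z = H ln(P₀/P).
P₀/P = 1030/515 = 2.0000; ln(2.0000) = 0.69315.
z = 8264.0 × 0.69315 = 5728.2 m.

z ≈ 5728 m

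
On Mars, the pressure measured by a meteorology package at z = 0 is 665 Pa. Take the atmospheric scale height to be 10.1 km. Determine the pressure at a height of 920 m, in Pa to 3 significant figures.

P ≈ 607 Pa

Barometric formula: P = P₀ exp(−z/H).
z/H = 920.00/10100 = 0.091089; exp(−0.091089) = 0.91294.
P = 665 × 0.91294 = 607.11 Pa.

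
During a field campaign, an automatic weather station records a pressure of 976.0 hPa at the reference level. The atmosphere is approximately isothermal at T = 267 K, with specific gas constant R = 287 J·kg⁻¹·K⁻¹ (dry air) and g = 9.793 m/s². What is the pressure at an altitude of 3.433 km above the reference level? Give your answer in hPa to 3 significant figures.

P ≈ 629 hPa

Scale height: H = RT/g = 287 × 267 / 9.793 = 7824.9 m.
Barometric formula: P = P₀ exp(−z/H).
z/H = 3433.0/7824.9 = 0.43873; exp(−0.43873) = 0.64485.
P = 976.0 × 0.64485 = 629.37 hPa.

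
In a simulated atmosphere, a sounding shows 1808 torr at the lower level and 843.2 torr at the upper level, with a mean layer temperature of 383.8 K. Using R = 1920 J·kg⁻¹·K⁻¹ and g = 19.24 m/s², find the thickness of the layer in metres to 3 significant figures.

Δz ≈ 29200 m

Hypsometric equation: Δz = (R T̄/g) ln(P₁/P₂).
R T̄/g = 1920 × 383.8 / 19.24 = 38300 m.
ln(1808/843.2) = ln(2.1442) = 0.76277.
Δz = 38300 × 0.76277 = 29214 m.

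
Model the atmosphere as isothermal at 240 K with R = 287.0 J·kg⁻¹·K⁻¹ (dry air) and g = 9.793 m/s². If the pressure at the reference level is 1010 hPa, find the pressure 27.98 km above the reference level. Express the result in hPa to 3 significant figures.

Scale height: H = RT/g = 287.0 × 240 / 9.793 = 7033.6 m.
Barometric formula: P = P₀ exp(−z/H).
z/H = 27980/7033.6 = 3.9780; exp(−3.9780) = 0.018723.
P = 1010 × 0.018723 = 18.910 hPa.

P ≈ 18.9 hPa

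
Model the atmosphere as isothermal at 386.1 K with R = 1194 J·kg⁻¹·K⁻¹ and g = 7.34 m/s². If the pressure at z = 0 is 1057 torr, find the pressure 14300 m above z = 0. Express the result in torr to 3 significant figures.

P ≈ 842 torr

Scale height: H = RT/g = 1194 × 386.1 / 7.34 = 62807 m.
Barometric formula: P = P₀ exp(−z/H).
z/H = 14300/62807 = 0.22768; exp(−0.22768) = 0.79638.
P = 1057 × 0.79638 = 841.77 torr.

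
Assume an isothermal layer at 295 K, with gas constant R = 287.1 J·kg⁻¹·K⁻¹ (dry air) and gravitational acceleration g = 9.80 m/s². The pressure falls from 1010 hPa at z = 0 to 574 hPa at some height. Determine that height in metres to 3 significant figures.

z ≈ 4880 m

Scale height: H = RT/g = 287.1 × 295 / 9.80 = 8642.3 m.
Invert the barometric formula: z = H ln(P₀/P).
P₀/P = 1010/574 = 1.7596; ln(1.7596) = 0.56509.
z = 8642.3 × 0.56509 = 4883.7 m.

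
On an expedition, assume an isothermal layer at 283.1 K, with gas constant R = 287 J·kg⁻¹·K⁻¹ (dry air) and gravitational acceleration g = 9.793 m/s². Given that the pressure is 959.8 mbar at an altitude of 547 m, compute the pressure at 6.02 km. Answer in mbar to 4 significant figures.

Scale height: H = RT/g = 287 × 283.1 / 9.793 = 8296.7 m.
Between two levels, P₂ = P₁ exp(−Δz/H) with Δz = z₂ − z₁.
Δz = 6020.0 − 547.00 = 5473.0 m; Δz/H = 5473.0/8296.7 = 0.65966.
P₂ = 959.8 × exp(−0.65966) = 959.8 × 0.51703 = 496.25 mbar.

P ≈ 496.2 mbar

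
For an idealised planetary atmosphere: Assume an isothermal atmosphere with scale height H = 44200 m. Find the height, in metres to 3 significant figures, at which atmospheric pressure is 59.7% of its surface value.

Set P/P₀ = exp(−z/H) = 0.597, so z = −H ln(0.597).
−ln(0.597) = 0.51584; z = 44200 × 0.51584 = 22800 m.

z ≈ 22800 m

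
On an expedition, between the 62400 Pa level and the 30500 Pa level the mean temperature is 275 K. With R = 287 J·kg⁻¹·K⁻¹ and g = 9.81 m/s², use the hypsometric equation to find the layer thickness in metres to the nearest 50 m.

Hypsometric equation: Δz = (R T̄/g) ln(P₁/P₂).
R T̄/g = 287 × 275 / 9.81 = 8045.4 m.
ln(62400/30500) = ln(2.0459) = 0.71584.
Δz = 8045.4 × 0.71584 = 5759.2 m.

Δz ≈ 5750 m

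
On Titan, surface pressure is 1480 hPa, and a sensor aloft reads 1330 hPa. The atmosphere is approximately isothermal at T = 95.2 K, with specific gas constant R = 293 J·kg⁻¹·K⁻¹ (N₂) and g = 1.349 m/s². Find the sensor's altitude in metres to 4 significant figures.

z ≈ 2210 m

Scale height: H = RT/g = 293 × 95.2 / 1.349 = 20677 m.
Invert the barometric formula: z = H ln(P₀/P).
P₀/P = 1480/1330 = 1.1128; ln(1.1128) = 0.10688.
z = 20677 × 0.10688 = 2210.0 m.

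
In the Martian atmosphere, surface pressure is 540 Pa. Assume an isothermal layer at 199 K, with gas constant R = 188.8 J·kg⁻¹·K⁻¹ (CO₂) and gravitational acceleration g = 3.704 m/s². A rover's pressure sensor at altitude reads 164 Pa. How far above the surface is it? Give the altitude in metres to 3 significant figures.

z ≈ 12100 m

Scale height: H = RT/g = 188.8 × 199 / 3.704 = 10143 m.
Invert the barometric formula: z = H ln(P₀/P).
P₀/P = 540/164 = 3.2927; ln(3.2927) = 1.1917.
z = 10143 × 1.1917 = 12087 m.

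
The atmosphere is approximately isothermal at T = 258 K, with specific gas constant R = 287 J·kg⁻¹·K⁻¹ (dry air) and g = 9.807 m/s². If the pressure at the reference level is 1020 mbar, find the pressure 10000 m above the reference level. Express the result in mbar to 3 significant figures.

Scale height: H = RT/g = 287 × 258 / 9.807 = 7550.3 m.
Barometric formula: P = P₀ exp(−z/H).
z/H = 10000/7550.3 = 1.3245; exp(−1.3245) = 0.26594.
P = 1020 × 0.26594 = 271.26 mbar.

P ≈ 271 mbar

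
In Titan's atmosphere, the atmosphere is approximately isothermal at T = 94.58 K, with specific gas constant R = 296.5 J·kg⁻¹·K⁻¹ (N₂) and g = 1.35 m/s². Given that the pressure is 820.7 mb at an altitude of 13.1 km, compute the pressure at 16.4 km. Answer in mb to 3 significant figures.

Scale height: H = RT/g = 296.5 × 94.58 / 1.35 = 20773 m.
Between two levels, P₂ = P₁ exp(−Δz/H) with Δz = z₂ − z₁.
Δz = 16400 − 13100 = 3300.0 m; Δz/H = 3300.0/20773 = 0.15886.
P₂ = 820.7 × exp(−0.15886) = 820.7 × 0.85312 = 700.16 mb.

P ≈ 700 mb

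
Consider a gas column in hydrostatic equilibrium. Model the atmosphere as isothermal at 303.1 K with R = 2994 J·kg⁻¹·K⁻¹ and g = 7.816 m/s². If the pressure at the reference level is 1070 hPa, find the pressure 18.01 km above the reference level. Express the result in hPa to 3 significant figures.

Scale height: H = RT/g = 2994 × 303.1 / 7.816 = 116110 m.
Barometric formula: P = P₀ exp(−z/H).
z/H = 18010/116110 = 0.15511; exp(−0.15511) = 0.85632.
P = 1070 × 0.85632 = 916.26 hPa.

P ≈ 916 hPa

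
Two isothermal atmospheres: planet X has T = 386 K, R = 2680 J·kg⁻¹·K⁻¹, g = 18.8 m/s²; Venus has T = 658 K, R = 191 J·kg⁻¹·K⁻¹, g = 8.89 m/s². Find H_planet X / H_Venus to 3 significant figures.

H = RT/g for each body.
H_planet X = 2680 × 386 / 18.8 = 55026 m.
H_Venus = 191 × 658 / 8.89 = 14137 m.
H_planet X/H_Venus = 55026/14137 = 3.8923.

H_planet X/H_Venus ≈ 3.89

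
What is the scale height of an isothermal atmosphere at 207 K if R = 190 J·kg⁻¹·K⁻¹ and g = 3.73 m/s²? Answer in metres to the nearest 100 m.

H ≈ 10500 m

The scale height of an isothermal atmosphere is H = RT/g.
H = 190 × 207 / 3.73 = 39330/3.73 = 10544 m.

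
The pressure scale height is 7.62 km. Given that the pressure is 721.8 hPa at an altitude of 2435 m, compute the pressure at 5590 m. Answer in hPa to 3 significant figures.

Between two levels, P₂ = P₁ exp(−Δz/H) with Δz = z₂ − z₁.
Δz = 5590.0 − 2435.0 = 3155.0 m; Δz/H = 3155.0/7620.0 = 0.41404.
P₂ = 721.8 × exp(−0.41404) = 721.8 × 0.66097 = 477.09 hPa.

P ≈ 477 hPa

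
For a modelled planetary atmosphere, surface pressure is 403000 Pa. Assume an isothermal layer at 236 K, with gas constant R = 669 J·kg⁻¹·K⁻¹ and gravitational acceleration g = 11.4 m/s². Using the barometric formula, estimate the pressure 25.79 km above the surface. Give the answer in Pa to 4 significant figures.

Scale height: H = RT/g = 669 × 236 / 11.4 = 13849 m.
Barometric formula: P = P₀ exp(−z/H).
z/H = 25790/13849 = 1.8622; exp(−1.8622) = 0.15533.
P = 403000 × 0.15533 = 62598 Pa.

P ≈ 62600 Pa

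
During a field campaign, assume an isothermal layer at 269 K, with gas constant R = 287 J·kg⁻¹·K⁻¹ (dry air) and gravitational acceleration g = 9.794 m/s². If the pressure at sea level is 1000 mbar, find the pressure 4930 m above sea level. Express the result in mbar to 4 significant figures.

Scale height: H = RT/g = 287 × 269 / 9.794 = 7882.7 m.
Barometric formula: P = P₀ exp(−z/H).
z/H = 4930.0/7882.7 = 0.62542; exp(−0.62542) = 0.53504.
P = 1000 × 0.53504 = 535.04 mbar.

P ≈ 535.0 mbar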